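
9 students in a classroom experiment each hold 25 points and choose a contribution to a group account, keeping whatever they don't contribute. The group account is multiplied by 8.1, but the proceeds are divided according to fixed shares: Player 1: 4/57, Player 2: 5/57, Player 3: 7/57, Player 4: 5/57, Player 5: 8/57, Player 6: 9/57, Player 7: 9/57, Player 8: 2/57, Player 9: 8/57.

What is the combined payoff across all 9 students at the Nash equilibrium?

935.00 points

Each unit j contributes comes back to j as 8.1 × (j's share), so j prefers to contribute only if that share exceeds 1/8.1 = 0.1235; otherwise keeping the unit dominates.
The shares above 0.1235 belong to Player 5, Player 6, Player 7 and Player 9, contributing 25 each; the remaining 5 contribute 0. Total contributed: 100.
The group account pays out 8.1 × 100 = 810.00 in total (split across the unequal shares, but the aggregate is all that matters for the group sum).
The 5 free-riders keep 25 each, adding 125. Group total = 125 + 810.00 = 935.00.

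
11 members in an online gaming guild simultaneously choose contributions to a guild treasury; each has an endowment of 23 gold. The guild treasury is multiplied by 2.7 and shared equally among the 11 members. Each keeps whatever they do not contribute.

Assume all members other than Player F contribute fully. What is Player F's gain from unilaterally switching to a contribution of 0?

17.35 gold

Switching from a contribution of 23 to 0 lets Player F keep an extra 23 gold, but lowers the guild treasury by 23, which costs Player F their own share of that drop: 2.7/11 × 23 = 5.65.
Net gain = 23 − 5.65 = 17.35. The private return per contributed unit (0.2455) is below 1, so free-riding is indeed the best response regardless of what the others do.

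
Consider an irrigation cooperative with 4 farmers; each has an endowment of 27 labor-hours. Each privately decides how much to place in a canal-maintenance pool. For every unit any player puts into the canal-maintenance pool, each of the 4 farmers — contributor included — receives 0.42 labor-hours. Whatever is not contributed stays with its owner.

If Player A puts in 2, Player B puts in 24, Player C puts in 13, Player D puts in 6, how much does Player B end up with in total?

21.90 labor-hours

Total contributed: 2 + 24 + 13 + 6 = 45.
Each receives 0.42 × 45 = 18.90 from the canal-maintenance pool.
Player B keeps 27 − 24 = 3, so Player B's payoff is 3 + 18.90 = 21.90.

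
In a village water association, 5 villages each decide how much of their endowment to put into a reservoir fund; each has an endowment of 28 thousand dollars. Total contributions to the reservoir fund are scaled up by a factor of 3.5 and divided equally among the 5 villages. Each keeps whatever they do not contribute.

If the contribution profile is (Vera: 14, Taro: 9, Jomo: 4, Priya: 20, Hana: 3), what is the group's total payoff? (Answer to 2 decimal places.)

Total contributed: 14 + 9 + 4 + 20 + 3 = 50; total kept: 5 × 28 − 50 = 90.
The reservoir fund pays out 3.5 × 50 = 175.00 in aggregate.
Group total = 90 + 175.00 = 265.00.

265.00 thousand dollars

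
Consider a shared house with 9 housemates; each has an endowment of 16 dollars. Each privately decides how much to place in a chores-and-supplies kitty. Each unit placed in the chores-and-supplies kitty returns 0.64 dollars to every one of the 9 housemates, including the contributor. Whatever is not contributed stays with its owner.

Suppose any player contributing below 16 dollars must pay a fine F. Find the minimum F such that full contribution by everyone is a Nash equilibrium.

5.76 dollars

Given the others contribute fully, the best deviation is to contribute 0 (any partial contribution still incurs the fine and gives up units whose private return 0.64 is below 1).
Deviating from 16 to 0 saves 16 dollars but forfeits the deviator's share of the drop in the chores-and-supplies kitty: 0.64 × 16 = 10.24.
So the deviation gain is 16 − 10.24 = 5.76, and the fine must be at least 5.76 dollars to wipe it out.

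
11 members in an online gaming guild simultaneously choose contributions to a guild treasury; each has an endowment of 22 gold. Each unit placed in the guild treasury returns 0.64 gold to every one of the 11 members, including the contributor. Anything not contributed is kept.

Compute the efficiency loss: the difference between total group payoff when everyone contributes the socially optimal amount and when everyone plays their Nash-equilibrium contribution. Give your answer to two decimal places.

1461.68 gold

The private return per contributed unit is 0.64 < 1, so contributing 0 is dominant for every player. At the Nash equilibrium everyone keeps their 22, and the group total is 11 × 22 = 242.
Each contributed unit returns 7.040 to the group as a whole (0.64 to each of 11 players), which exceeds 1, so the social optimum is full contribution: group total = 7.040 × 242 = 1703.68.
Efficiency loss = 1703.68 − 242 = 1461.68.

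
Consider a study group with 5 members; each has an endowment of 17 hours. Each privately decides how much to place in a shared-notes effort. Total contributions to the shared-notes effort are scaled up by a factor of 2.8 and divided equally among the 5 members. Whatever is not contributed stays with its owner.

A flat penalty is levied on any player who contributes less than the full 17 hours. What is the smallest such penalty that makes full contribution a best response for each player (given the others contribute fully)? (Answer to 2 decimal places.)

Given the others contribute fully, the best deviation is to contribute 0 (any partial contribution still incurs the fine and gives up units whose private return 0.5600 is below 1).
Deviating from 17 to 0 saves 17 hours but forfeits the deviator's share of the drop in the shared-notes effort: 2.8/5 × 17 = 9.52.
So the deviation gain is 17 − 9.52 = 7.48, and the fine must be at least 7.48 hours to wipe it out.

7.48 hours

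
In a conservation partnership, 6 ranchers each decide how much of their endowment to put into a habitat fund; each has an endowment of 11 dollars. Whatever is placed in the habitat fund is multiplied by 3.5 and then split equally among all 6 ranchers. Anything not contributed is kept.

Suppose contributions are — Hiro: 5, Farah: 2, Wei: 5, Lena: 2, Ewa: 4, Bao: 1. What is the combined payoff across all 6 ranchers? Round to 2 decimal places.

113.50 dollars

Total contributed: 5 + 2 + 5 + 2 + 4 + 1 = 19; total kept: 6 × 11 − 19 = 47.
The habitat fund pays out 3.5 × 19 = 66.50 in aggregate.
Group total = 47 + 66.50 = 113.50.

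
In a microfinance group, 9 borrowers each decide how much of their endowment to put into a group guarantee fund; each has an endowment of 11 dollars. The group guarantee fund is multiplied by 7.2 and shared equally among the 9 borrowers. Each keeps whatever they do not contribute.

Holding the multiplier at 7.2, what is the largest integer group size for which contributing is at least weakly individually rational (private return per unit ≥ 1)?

7

Private return per unit is 7.2/(group size), which is ≥ 1 whenever the group size is ≤ 7.2.
The largest such integer is 7.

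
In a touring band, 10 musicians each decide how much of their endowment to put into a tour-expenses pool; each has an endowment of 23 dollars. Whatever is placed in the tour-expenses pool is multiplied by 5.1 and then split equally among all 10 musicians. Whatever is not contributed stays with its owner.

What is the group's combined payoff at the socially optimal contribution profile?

Each contributed unit returns 5.100 to the group as a whole (0.5100 to each of 10 players), which exceeds 1, so the social optimum is full contribution: group total = 5.100 × 230 = 1173.00.

1173.00 dollars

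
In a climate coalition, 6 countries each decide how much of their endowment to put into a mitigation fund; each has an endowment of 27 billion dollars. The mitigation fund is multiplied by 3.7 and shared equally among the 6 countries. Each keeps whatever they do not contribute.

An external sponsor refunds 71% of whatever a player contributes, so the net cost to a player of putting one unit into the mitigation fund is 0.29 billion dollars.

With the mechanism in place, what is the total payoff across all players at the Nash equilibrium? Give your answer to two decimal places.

With the mechanism, a contributed unit returns (3.7/6) / 0.29 = 2.1264 per unit of net cost to the contributor — now above 1 — so contributing fully is weakly dominant for every player.
At the Nash equilibrium everyone contributes 27. Group total payoff = 6 × (27 × 0.71 + 3.7 × 27) = 714.42.

714.42 billion dollars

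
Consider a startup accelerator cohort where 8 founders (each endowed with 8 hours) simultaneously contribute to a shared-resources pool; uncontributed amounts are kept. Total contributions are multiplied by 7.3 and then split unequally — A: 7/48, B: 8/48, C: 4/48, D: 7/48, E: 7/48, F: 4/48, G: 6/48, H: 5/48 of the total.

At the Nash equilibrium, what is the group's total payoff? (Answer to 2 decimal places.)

265.60 hours

Each unit j contributes comes back to j as 7.3 × (j's share), so j prefers to contribute only if that share exceeds 1/7.3 = 0.1370; otherwise keeping the unit dominates.
The shares above 0.1370 belong to A, B, D and E, contributing 8 each; the remaining 4 contribute 0. Total contributed: 32.
The shared-resources pool pays out 7.3 × 32 = 233.60 in total (split across the unequal shares, but the aggregate is all that matters for the group sum).
The 4 free-riders keep 8 each, adding 32. Group total = 32 + 233.60 = 265.60.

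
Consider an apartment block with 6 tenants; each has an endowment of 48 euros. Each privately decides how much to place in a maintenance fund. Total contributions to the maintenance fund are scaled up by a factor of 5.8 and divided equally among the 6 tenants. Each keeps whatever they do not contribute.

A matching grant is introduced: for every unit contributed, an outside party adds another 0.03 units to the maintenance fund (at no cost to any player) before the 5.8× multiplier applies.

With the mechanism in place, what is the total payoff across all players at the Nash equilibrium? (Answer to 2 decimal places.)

288.00 euros

Even with the mechanism, each unit contributed returns only 5.8 × 1.03 / 6 = 0.9957 per unit of net cost, so contributing nothing is still dominant.
At the Nash equilibrium no one contributes; group total payoff = 6 × 48 = 288.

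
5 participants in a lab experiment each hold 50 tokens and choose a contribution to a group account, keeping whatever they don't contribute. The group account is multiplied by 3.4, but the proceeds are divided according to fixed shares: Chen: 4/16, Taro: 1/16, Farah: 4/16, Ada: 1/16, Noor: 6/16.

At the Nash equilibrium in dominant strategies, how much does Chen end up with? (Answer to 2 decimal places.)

92.50 tokens

A player with share s gets back 3.4·s per unit contributed, so full contribution is dominant for anyone with s > 1/3.4 = 0.2941 and zero contribution is dominant for anyone below.
Noor alone (share 6/16) is above the threshold, contributing 50; the remaining 4 contribute 0. Total contributed: 50.
Chen keeps 50 and receives 3.4 × 50 × 4/16 = 42.50 from the group account, for a payoff of 92.50.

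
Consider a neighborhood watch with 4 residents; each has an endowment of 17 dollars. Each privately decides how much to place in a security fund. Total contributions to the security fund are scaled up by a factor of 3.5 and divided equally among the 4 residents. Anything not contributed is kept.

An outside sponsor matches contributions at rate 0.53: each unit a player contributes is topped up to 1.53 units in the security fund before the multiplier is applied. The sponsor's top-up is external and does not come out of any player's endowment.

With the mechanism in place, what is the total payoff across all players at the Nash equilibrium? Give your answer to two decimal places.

364.14 dollars

With the mechanism, a contributed unit returns 3.5 × 1.53 / 4 = 1.3388 per unit of net cost to the contributor — now above 1 — so contributing fully is weakly dominant for every player.
At the Nash equilibrium everyone contributes 17. Group total payoff = 3.5 × 1.53 × 68 = 364.14.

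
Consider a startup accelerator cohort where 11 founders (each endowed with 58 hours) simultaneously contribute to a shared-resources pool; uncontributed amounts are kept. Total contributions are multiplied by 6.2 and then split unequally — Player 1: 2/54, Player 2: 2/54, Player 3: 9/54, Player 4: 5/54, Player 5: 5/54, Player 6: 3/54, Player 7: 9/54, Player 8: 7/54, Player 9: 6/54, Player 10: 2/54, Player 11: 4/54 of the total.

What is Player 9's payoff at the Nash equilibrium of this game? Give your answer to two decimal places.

A player with share s gets back 6.2·s per unit contributed, so full contribution is dominant for anyone with s > 1/6.2 = 0.1613 and zero contribution is dominant for anyone below.
The shares above 0.1613 belong to Player 3 and Player 7, contributing 58 each; the remaining 9 contribute 0. Total contributed: 116.
Player 9 keeps 58 and receives 6.2 × 116 × 6/54 = 79.91 from the shared-resources pool, for a payoff of 137.91.

137.91 hours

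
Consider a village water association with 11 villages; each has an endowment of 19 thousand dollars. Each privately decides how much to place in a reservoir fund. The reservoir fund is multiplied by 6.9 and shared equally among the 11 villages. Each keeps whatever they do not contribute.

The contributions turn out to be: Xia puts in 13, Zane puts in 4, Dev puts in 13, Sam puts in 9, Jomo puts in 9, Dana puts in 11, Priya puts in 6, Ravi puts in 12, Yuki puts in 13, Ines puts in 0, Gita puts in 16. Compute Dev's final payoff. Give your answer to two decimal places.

Total contributed: 13 + 4 + 13 + 9 + 9 + 11 + 6 + 12 + 13 + 0 + 16 = 106.
Each receives 6.9 × 106 / 11 = 66.49 from the reservoir fund.
Dev keeps 19 − 13 = 6, so Dev's payoff is 6 + 66.49 = 72.49.

72.49 thousand dollars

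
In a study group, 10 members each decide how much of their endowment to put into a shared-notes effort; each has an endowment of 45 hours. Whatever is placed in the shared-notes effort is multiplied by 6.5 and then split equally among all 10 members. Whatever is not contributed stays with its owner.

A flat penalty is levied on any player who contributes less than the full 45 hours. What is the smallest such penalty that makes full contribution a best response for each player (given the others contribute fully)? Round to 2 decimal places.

15.75 hours

Given the others contribute fully, the best deviation is to contribute 0 (any partial contribution still incurs the fine and gives up units whose private return 0.6500 is below 1).
Deviating from 45 to 0 saves 45 hours but forfeits the deviator's share of the drop in the shared-notes effort: 6.5/10 × 45 = 29.25.
So the deviation gain is 45 − 29.25 = 15.75, and the fine must be at least 15.75 hours to wipe it out.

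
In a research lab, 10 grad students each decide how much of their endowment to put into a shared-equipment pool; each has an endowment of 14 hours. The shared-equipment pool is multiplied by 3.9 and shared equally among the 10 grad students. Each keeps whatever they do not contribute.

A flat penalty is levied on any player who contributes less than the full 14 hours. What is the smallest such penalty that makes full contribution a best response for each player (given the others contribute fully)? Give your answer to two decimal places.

8.54 hours

Given the others contribute fully, the best deviation is to contribute 0 (any partial contribution still incurs the fine and gives up units whose private return 0.3900 is below 1).
Deviating from 14 to 0 saves 14 hours but forfeits the deviator's share of the drop in the shared-equipment pool: 3.9/10 × 14 = 5.46.
So the deviation gain is 14 − 5.46 = 8.54, and the fine must be at least 8.54 hours to wipe it out.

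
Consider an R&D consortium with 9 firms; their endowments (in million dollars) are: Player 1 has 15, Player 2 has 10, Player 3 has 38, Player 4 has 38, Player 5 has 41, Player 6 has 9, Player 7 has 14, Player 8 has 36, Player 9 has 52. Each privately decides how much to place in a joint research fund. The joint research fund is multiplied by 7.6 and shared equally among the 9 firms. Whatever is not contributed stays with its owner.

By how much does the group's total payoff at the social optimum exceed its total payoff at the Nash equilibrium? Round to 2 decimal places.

1669.80 million dollars

The private return per contributed unit is 7.6/9 = 0.8444 < 1 for every player regardless of endowment, so the Nash equilibrium is zero contribution and the group total is Σ E_j = 15 + 10 + 38 + 38 + 41 + 9 + 14 + 36 + 52 = 253.
Each contributed unit returns 7.600 to the group, so the social optimum is full contribution by everyone: group total = 7.600 × 253 = 1922.80.
Efficiency loss = (7.600 − 1) × 253 = 1669.80.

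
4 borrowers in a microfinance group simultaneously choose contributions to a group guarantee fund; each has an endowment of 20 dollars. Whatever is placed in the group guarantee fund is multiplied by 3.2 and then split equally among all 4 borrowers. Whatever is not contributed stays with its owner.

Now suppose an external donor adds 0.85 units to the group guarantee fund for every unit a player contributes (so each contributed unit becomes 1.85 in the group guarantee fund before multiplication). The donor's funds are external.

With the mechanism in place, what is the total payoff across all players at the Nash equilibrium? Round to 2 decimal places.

With the mechanism, a contributed unit returns 3.2 × 1.85 / 4 = 1.4800 per unit of net cost to the contributor — now above 1 — so contributing fully is weakly dominant for every player.
At the Nash equilibrium everyone contributes 20. Group total payoff = 3.2 × 1.85 × 80 = 473.60.

473.60 dollars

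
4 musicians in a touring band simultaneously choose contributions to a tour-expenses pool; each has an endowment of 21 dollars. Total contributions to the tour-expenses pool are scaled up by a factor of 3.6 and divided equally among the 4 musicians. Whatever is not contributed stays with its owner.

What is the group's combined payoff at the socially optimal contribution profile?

Each contributed unit returns 3.600 to the group as a whole (0.9000 to each of 4 players), which exceeds 1, so the social optimum is full contribution: group total = 3.600 × 84 = 302.40.

302.40 dollars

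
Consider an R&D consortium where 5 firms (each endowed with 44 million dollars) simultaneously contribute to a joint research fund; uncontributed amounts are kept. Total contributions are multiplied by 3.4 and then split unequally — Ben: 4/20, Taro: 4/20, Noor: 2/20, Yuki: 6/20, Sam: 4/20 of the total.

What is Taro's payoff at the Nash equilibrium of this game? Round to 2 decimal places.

A player with share s gets back 3.4·s per unit contributed, so full contribution is dominant for anyone with s > 1/3.4 = 0.2941 and zero contribution is dominant for anyone below.
Yuki alone (share 6/20) is above the threshold, contributing 44; the remaining 4 contribute 0. Total contributed: 44.
Taro keeps 44 and receives 3.4 × 44 × 4/20 = 29.92 from the joint research fund, for a payoff of 73.92.

73.92 million dollars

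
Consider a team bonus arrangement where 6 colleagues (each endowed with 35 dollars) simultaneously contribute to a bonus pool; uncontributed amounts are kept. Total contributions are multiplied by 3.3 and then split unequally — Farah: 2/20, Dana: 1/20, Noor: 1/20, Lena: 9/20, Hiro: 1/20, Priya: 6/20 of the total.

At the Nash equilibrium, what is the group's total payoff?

Player j's private return per contributed unit is 3.3 × (j's share). Contributing is weakly dominant for j when that share is at least 1/3.3 = 0.3030, and contributing 0 is dominant otherwise.
Lena alone (share 9/20) is above the threshold, contributing 35; the remaining 5 contribute 0. Total contributed: 35.
The bonus pool pays out 3.3 × 35 = 115.50 in total (split across the unequal shares, but the aggregate is all that matters for the group sum).
The 5 free-riders keep 35 each, adding 175. Group total = 175 + 115.50 = 290.50.

290.50 dollars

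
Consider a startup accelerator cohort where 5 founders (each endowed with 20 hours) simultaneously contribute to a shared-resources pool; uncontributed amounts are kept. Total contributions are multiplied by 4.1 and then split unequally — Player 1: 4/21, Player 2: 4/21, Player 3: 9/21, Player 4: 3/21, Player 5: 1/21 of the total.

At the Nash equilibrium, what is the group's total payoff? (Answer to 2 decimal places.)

162.00 hours

A player with share s gets back 4.1·s per unit contributed, so full contribution is dominant for anyone with s > 1/4.1 = 0.2439 and zero contribution is dominant for anyone below.
The only share above 0.2439 is Player 3's 9/21, contributing 20; the remaining 4 contribute 0. Total contributed: 20.
The shared-resources pool pays out 4.1 × 20 = 82.00 in total (split across the unequal shares, but the aggregate is all that matters for the group sum).
The 4 free-riders keep 20 each, adding 80. Group total = 80 + 82.00 = 162.00.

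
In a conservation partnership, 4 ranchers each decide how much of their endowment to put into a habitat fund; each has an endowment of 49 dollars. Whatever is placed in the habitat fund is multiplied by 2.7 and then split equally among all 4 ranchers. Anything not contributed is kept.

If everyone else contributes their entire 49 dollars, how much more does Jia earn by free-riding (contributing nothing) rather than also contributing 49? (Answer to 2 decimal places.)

Switching from a contribution of 49 to 0 lets Jia keep an extra 49 dollars, but lowers the habitat fund by 49, which costs Jia their own share of that drop: 2.7/4 × 49 = 33.07.
Net gain = 49 − 33.07 = 15.93. The private return per contributed unit (0.6750) is below 1, so free-riding is indeed the best response regardless of what the others do.

15.93 dollars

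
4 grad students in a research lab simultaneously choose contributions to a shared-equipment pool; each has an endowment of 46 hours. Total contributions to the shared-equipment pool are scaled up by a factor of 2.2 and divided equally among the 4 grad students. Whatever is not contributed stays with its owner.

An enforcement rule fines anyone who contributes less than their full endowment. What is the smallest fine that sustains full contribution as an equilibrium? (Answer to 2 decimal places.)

20.70 hours

Given the others contribute fully, the best deviation is to contribute 0 (any partial contribution still incurs the fine and gives up units whose private return 0.5500 is below 1).
Deviating from 46 to 0 saves 46 hours but forfeits the deviator's share of the drop in the shared-equipment pool: 2.2/4 × 46 = 25.30.
So the deviation gain is 46 − 25.30 = 20.70, and the fine must be at least 20.70 hours to wipe it out.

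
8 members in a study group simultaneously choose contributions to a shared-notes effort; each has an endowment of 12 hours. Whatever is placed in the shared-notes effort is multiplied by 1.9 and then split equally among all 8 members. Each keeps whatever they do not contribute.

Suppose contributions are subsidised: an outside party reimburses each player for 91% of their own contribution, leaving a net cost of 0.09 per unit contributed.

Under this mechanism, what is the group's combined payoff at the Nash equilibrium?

The effective private return per unit is now (1.9/8) / 0.09 = 2.6389 > 1, so every player's dominant strategy flips to full contribution.
So the Nash equilibrium is full contribution by all 8; the group earns 8 × (12 × 0.91 + 1.9 × 12) = 269.76.

269.76 hours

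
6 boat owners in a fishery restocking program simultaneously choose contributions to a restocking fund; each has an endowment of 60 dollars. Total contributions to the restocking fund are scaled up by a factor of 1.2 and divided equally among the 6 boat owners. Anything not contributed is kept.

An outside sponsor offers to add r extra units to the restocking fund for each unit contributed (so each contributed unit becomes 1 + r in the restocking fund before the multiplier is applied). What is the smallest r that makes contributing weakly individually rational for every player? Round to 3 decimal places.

With matching at rate r, one contributed unit becomes (1 + r) in the restocking fund and returns 1.2 × (1 + r) / 6 to the contributor.
Setting this equal to 1: 1 + r = 6/1.2 = 5.0000.
So the minimum matching rate is r = 5.0000 − 1 = 4.000.

4.000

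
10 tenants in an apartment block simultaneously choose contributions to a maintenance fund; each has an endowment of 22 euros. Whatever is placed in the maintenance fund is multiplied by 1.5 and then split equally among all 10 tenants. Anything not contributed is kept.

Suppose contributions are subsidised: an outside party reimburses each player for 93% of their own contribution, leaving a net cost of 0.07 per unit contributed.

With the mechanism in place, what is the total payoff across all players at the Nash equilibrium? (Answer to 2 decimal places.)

534.60 euros

Under the mechanism each unit contributed yields (1.5/10) / 0.07 = 2.1429 back to its contributor per unit of net cost, which exceeds 1, making full contribution the dominant choice for everyone.
At the Nash equilibrium everyone contributes 22. Group total payoff = 10 × (22 × 0.93 + 1.5 × 22) = 534.60.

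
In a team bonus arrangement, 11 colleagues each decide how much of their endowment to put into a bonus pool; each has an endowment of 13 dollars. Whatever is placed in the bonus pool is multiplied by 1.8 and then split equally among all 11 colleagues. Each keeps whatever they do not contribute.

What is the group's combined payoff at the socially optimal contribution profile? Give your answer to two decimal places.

Each contributed unit returns 1.800 to the group as a whole (0.1636 to each of 11 players), which exceeds 1, so the social optimum is full contribution: group total = 1.800 × 143 = 257.40.

257.40 dollars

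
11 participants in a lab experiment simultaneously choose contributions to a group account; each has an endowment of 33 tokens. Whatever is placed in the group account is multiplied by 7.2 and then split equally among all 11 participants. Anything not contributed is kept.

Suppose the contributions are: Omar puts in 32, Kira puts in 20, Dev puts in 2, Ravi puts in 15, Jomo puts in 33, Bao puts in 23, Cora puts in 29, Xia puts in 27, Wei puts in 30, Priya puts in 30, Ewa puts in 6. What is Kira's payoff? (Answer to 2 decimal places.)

Total contributed: 32 + 20 + 2 + 15 + 33 + 23 + 29 + 27 + 30 + 30 + 6 = 247.
Each receives 7.2 × 247 / 11 = 161.67 from the group account.
Kira keeps 33 − 20 = 13, so Kira's payoff is 13 + 161.67 = 174.67.

174.67 tokens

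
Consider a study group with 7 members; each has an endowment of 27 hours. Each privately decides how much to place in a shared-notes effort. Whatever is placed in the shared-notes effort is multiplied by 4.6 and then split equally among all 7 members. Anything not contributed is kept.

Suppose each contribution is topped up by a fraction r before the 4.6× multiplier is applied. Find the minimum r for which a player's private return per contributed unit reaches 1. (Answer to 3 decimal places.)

With matching at rate r, one contributed unit becomes (1 + r) in the shared-notes effort and returns 4.6 × (1 + r) / 7 to the contributor.
Setting this equal to 1: 1 + r = 7/4.6 = 1.5217.
So the minimum matching rate is r = 1.5217 − 1 = 0.522.

0.522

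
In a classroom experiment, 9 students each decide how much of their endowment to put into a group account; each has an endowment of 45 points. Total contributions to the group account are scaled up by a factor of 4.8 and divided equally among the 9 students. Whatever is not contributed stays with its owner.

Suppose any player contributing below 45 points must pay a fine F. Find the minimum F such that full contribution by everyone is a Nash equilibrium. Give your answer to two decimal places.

Given the others contribute fully, the best deviation is to contribute 0 (any partial contribution still incurs the fine and gives up units whose private return 0.5333 is below 1).
Deviating from 45 to 0 saves 45 points but forfeits the deviator's share of the drop in the group account: 4.8/9 × 45 = 24.00.
So the deviation gain is 45 − 24.00 = 21.00, and the fine must be at least 21.00 points to wipe it out.

21.00 points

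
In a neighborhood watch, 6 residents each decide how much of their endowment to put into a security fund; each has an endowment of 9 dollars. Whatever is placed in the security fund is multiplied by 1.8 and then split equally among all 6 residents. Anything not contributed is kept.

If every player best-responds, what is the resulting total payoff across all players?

54.00 dollars

Each contributed unit returns 1.8/6 = 0.3000 to its contributor — below 1 — so contributing 0 is dominant for every player. At the Nash equilibrium everyone keeps their 9, and the group total is 6 × 9 = 54.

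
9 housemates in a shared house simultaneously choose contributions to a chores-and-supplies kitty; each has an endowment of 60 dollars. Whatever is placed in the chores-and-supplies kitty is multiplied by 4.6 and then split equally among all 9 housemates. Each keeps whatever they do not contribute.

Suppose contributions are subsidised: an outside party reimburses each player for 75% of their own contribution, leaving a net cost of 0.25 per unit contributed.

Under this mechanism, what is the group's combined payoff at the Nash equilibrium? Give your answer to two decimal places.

The effective private return per unit is now (4.6/9) / 0.25 = 2.0444 > 1, so every player's dominant strategy flips to full contribution.
At the Nash equilibrium everyone contributes 60. Group total payoff = 9 × (60 × 0.75 + 4.6 × 60) = 2889.00.

2889.00 dollars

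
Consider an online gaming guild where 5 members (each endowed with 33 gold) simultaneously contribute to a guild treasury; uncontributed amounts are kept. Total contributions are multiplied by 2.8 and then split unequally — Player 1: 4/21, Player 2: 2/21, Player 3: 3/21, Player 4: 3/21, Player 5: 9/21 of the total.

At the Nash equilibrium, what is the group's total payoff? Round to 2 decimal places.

224.40 gold

A player with share s gets back 2.8·s per unit contributed, so full contribution is dominant for anyone with s > 1/2.8 = 0.3571 and zero contribution is dominant for anyone below.
Only Player 5 (9/21) clears that bar, contributing 33; the remaining 4 contribute 0. Total contributed: 33.
The guild treasury pays out 2.8 × 33 = 92.40 in total (split across the unequal shares, but the aggregate is all that matters for the group sum).
The 4 free-riders keep 33 each, adding 132. Group total = 132 + 92.40 = 224.40.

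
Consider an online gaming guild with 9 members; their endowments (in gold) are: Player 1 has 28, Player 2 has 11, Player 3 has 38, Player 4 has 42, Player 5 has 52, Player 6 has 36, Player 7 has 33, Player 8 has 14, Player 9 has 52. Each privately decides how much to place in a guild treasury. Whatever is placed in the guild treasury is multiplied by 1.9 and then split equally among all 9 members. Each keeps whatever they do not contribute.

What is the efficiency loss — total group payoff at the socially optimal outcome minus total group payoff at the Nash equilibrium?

275.40 gold

The private return per contributed unit is 1.9/9 = 0.2111 < 1 for every player regardless of endowment, so the Nash equilibrium is zero contribution and the group total is Σ E_j = 28 + 11 + 38 + 42 + 52 + 36 + 33 + 14 + 52 = 306.
Each contributed unit returns 1.900 to the group, so the social optimum is full contribution by everyone: group total = 1.900 × 306 = 581.40.
Efficiency loss = (1.900 − 1) × 306 = 275.40.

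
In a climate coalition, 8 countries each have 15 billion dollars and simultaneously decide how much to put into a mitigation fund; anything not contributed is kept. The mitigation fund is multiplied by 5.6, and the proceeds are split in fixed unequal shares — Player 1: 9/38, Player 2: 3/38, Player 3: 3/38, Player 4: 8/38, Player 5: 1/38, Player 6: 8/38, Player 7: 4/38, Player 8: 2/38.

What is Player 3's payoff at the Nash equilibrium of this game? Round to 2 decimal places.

Each unit j contributes comes back to j as 5.6 × (j's share), so j prefers to contribute only if that share exceeds 1/5.6 = 0.1786; otherwise keeping the unit dominates.
Player 1, Player 4 and Player 6 are above the threshold, contributing 15 each; the remaining 5 contribute 0. Total contributed: 45.
Player 3 keeps 15 and receives 5.6 × 45 × 3/38 = 19.89 from the mitigation fund, for a payoff of 34.89.

34.89 billion dollars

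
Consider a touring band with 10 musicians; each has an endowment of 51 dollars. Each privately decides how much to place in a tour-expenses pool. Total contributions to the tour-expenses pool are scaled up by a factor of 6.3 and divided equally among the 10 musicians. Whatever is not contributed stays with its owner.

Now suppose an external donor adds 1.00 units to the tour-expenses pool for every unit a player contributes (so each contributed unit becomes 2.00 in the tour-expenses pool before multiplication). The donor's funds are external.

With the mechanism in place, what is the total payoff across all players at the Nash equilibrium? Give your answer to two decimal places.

The effective private return per unit is now 6.3 × 2.00 / 10 = 1.2600 > 1, so every player's dominant strategy flips to full contribution.
At the Nash equilibrium everyone contributes 51. Group total payoff = 6.3 × 2.00 × 510 = 6426.00.

6426.00 dollars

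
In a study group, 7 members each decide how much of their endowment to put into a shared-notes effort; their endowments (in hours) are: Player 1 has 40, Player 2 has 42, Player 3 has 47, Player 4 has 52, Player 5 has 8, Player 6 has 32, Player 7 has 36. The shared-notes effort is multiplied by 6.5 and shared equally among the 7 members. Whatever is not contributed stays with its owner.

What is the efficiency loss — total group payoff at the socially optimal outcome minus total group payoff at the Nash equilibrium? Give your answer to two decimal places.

The private return per contributed unit is 6.5/7 = 0.9286 < 1 for every player regardless of endowment, so the Nash equilibrium is zero contribution and the group total is Σ E_j = 40 + 42 + 47 + 52 + 8 + 32 + 36 = 257.
Each contributed unit returns 6.500 to the group, so the social optimum is full contribution by everyone: group total = 6.500 × 257 = 1670.50.
Efficiency loss = (6.500 − 1) × 257 = 1413.50.

1413.50 hours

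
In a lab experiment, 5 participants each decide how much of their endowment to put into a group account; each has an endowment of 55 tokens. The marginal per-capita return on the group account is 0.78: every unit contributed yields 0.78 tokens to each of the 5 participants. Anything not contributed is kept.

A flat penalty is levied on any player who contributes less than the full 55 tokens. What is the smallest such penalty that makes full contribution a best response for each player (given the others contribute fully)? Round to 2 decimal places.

Given the others contribute fully, the best deviation is to contribute 0 (any partial contribution still incurs the fine and gives up units whose private return 0.78 is below 1).
Deviating from 55 to 0 saves 55 tokens but forfeits the deviator's share of the drop in the group account: 0.78 × 55 = 42.90.
So the deviation gain is 55 − 42.90 = 12.10, and the fine must be at least 12.10 tokens to wipe it out.

12.10 tokens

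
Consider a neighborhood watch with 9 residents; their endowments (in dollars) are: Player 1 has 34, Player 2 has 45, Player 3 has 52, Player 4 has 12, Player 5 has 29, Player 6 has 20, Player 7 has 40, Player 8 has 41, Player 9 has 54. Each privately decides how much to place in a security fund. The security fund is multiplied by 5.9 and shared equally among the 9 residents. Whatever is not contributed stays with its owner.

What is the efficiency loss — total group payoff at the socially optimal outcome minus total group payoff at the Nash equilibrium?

1602.30 dollars

The private return per contributed unit is 5.9/9 = 0.6556 < 1 for every player regardless of endowment, so the Nash equilibrium is zero contribution and the group total is Σ E_j = 34 + 45 + 52 + 12 + 29 + 20 + 40 + 41 + 54 = 327.
Each contributed unit returns 5.900 to the group, so the social optimum is full contribution by everyone: group total = 5.900 × 327 = 1929.30.
Efficiency loss = (5.900 − 1) × 327 = 1602.30.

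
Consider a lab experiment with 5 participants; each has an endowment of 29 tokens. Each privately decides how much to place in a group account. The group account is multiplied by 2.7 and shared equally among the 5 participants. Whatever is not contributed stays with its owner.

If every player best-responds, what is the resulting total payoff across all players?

Each contributed unit returns 2.7/5 = 0.5400 to its contributor — below 1 — so contributing 0 is dominant for every player. At the Nash equilibrium everyone keeps their 29, and the group total is 5 × 29 = 145.

145.00 tokens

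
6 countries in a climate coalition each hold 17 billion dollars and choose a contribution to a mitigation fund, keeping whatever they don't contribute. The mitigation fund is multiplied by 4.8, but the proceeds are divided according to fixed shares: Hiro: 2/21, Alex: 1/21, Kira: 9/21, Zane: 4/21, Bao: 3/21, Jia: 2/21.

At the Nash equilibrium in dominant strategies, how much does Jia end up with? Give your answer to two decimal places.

24.77 billion dollars

Player j's private return per contributed unit is 4.8 × (j's share). Contributing is weakly dominant for j when that share is at least 1/4.8 = 0.2083, and contributing 0 is dominant otherwise.
Only Kira (9/21) clears that bar, contributing 17; the remaining 5 contribute 0. Total contributed: 17.
Jia keeps 17 and receives 4.8 × 17 × 2/21 = 7.77 from the mitigation fund, for a payoff of 24.77.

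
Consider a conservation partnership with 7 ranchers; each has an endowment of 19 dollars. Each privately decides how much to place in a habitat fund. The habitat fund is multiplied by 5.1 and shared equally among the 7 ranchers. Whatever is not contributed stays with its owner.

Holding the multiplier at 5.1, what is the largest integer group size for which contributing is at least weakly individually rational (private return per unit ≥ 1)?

Private return per unit is 5.1/(group size), which is ≥ 1 whenever the group size is ≤ 5.1.
The largest such integer is 5.

5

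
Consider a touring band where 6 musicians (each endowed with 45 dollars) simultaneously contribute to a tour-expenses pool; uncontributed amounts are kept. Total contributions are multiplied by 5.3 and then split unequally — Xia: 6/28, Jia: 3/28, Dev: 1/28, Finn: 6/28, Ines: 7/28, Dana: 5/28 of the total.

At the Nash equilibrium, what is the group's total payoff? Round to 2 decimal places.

850.50 dollars

For player j, contributing a unit is worthwhile iff 5.3 × (j's share) ≥ 1, i.e. iff j's share is at least 0.1887.
The shares above 0.1887 belong to Xia, Finn and Ines, contributing 45 each; the remaining 3 contribute 0. Total contributed: 135.
The tour-expenses pool pays out 5.3 × 135 = 715.50 in total (split across the unequal shares, but the aggregate is all that matters for the group sum).
The 3 free-riders keep 45 each, adding 135. Group total = 135 + 715.50 = 850.50.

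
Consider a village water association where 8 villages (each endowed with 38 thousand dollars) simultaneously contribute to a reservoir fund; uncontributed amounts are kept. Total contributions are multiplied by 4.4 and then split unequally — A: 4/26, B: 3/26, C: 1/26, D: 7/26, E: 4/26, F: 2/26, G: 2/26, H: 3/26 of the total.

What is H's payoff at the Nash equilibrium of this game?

57.29 thousand dollars

Player j's private return per contributed unit is 4.4 × (j's share). Contributing is weakly dominant for j when that share is at least 1/4.4 = 0.2273, and contributing 0 is dominant otherwise.
D alone (share 7/26) is above the threshold, contributing 38; the remaining 7 contribute 0. Total contributed: 38.
H keeps 38 and receives 4.4 × 38 × 3/26 = 19.29 from the reservoir fund, for a payoff of 57.29.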